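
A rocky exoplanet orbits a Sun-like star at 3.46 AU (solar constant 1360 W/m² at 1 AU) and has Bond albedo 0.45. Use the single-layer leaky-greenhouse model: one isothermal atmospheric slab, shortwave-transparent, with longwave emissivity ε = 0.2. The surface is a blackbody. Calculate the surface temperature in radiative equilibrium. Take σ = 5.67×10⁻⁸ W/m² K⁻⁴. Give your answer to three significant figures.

Irradiance scales as 1/d², so S = 1360 W/m² × (1/3.46)² = 113.6 W/m².
At the top of the atmosphere, σT_e⁴ = S(1−α)/4 = 15.62 W/m², giving T_e = 128.8 K.
The surface balance (absorbed SW + ε·downward IR = σT_s⁴) with T_a⁴ = T_s⁴/2 reduces to T_s = T_e·[2/(2−ε)]^¼ = 132.3 K.

132 kelvin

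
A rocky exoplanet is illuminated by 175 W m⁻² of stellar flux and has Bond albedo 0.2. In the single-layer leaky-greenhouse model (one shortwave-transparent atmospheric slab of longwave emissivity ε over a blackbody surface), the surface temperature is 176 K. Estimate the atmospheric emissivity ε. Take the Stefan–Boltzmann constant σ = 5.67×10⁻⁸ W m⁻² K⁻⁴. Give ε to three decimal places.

TOA balance gives T_e = 157.6 K.
Since (2−ε)/2 = (T_e/T_s)⁴ = 0.6433, ε = 0.7133.

0.713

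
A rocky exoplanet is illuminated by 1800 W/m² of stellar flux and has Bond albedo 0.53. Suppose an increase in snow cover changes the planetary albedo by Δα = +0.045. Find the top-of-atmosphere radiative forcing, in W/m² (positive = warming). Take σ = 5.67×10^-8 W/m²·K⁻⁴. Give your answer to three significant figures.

-20.2 W/m²

TOA radiative forcing: ΔF = −S·Δα/4 = −1800·(+0.045)/4 = -20.25 W/m².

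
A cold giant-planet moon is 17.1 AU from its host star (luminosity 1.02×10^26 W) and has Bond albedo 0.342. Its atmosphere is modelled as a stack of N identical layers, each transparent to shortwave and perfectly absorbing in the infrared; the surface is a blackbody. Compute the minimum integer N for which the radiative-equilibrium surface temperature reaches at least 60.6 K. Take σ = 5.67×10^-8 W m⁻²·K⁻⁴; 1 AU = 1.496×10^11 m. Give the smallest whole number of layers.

Orbital distance: d = 17.1 AU = 2.558×10^12 m.
S = L/(4πd²) = 1.240 W m⁻².
Top-of-atmosphere balance: σT_e⁴ = S(1−α)/4 = 0.2040 W m⁻² → T_e = 43.55 K.
Need (N+1)T_e⁴ ≥ T_s⁴, i.e. N+1 ≥ (60.6/43.55)⁴ = 3.748.
Rounding up, N = 3.

3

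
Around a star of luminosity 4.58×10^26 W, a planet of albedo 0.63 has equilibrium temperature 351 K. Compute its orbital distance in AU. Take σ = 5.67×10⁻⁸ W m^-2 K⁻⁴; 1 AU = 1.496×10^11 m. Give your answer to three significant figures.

The flux needed for this T is 4σT⁴/(1−0.63) = 9304 W m^-2.
Then d = [L/(4πS)]^(1/2) = 6.259×10^10 m, i.e. 0.4184 AU.

0.418 AU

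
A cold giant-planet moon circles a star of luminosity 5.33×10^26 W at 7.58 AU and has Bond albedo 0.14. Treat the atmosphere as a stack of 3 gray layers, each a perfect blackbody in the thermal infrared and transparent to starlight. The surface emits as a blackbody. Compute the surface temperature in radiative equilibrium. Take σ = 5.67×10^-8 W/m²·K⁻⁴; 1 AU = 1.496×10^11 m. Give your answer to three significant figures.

150 K

Orbital distance: d = 7.58 AU = 1.134×10^12 m.
Spreading L over a sphere of radius d: S = 5.33×10^26/(4π·1.13×10^12²) = 32.98 W/m².
The effective emission temperature is T_e = [S(1−α)/(4σ)]^¼ = 105.8 K.
With N = 3 opaque layers, T_s = (N+1)^(1/4)·T_e = 4^(1/4)·105.8 = 149.6 K.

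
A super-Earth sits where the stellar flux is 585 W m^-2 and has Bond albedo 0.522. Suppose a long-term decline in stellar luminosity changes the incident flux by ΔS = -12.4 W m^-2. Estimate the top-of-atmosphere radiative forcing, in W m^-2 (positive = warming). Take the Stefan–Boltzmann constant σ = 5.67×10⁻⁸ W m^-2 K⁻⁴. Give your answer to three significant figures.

ΔF = Δ[S(1−α)]/4 = (1−0.522)·-12.4/4 = -1.482 W m^-2.

-1.48 W m^-2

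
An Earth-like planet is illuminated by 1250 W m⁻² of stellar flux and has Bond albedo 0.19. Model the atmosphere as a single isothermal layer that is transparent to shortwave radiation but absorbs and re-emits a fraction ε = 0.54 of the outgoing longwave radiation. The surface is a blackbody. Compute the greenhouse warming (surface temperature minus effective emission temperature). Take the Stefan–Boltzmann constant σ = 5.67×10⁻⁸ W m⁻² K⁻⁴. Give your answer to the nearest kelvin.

21 K

The planet radiates to space at T_e = [S(1−α)/(4σ)]^(1/4) = 258.5 K.
Surface balance with a leaky layer gives σT_s⁴ = σT_e⁴·2/(2−ε), so T_s = T_e·[2/(2−0.54)]^(1/4) = 279.6 K.
T_s − T_e = 279.6 − 258.5 = 21.16 K.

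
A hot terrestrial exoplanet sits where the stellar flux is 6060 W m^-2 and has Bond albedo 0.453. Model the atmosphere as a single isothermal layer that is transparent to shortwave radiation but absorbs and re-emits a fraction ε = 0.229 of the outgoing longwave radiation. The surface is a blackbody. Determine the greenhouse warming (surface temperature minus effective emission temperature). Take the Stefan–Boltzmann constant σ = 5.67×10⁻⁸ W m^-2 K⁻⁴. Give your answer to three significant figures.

At the top of the atmosphere, σT_e⁴ = S(1−α)/4 = 828.7 W m^-2, giving T_e = 347.7 K.
The surface balance (absorbed SW + ε·downward IR = σT_s⁴) with T_a⁴ = T_s⁴/2 reduces to T_s = T_e·[2/(2−ε)]^¼ = 358.4 K.
The atmosphere warms the surface by 10.73 K.

10.7 K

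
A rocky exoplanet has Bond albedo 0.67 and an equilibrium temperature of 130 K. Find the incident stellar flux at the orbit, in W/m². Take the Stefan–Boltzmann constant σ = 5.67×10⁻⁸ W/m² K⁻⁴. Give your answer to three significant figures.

196 W/m²

From S(1−α)/4 = σT⁴: S = 4σT⁴/(1−α).
σT⁴ = 5.67×10⁻⁸·(130)⁴ = 16.19 W/m².
S = 4·16.19/0.33 = 196.3 W/m².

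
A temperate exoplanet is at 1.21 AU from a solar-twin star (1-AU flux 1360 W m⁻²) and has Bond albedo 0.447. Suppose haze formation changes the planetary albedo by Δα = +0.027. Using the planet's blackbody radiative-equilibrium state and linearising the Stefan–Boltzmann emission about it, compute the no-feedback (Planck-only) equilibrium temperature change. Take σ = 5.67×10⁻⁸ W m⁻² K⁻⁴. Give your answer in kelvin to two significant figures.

-2.7 K

Flux at the orbit: S = 1360/(1.21)² = 928.9 W m⁻².
Reference equilibrium: T_e = [S(1−α)/(4σ)]^(1/4) = 218.2 K.
The change in absorbed flux is Δ[S(1−α)/4] = −SΔα/4 = -6.270 W m⁻².
Planck response: λ_P = 4σT_e³ = 4·5.67×10⁻⁸·(218.2)³ = 2.355 W m⁻²/K.
So ΔT₀ = -6.270/2.355 = -2.66 K.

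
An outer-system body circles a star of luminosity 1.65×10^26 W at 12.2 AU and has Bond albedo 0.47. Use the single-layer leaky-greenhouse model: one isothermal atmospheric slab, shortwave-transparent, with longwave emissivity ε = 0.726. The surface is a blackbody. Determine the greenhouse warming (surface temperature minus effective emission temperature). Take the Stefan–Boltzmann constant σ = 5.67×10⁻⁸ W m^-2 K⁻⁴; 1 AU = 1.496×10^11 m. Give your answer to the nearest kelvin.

7 kelvin

d = 12.2 × 1.496×10^11 m = 1.825×10^12 m.
Spreading L over a sphere of radius d: S = 1.65×10^26/(4π·1.83×10^12²) = 3.942 W m^-2.
Effective emission temperature (TOA balance): σT_e⁴ = S(1−α)/4 = 0.5223 W m^-2 → T_e = 55.09 K.
For a single slab of emissivity ε, T_s⁴ = 2T_e⁴/(2−ε); thus T_s = 55.09·(1.57)^(1/4) = 61.67 K.
Greenhouse warming: T_s − T_e = 6.575 K.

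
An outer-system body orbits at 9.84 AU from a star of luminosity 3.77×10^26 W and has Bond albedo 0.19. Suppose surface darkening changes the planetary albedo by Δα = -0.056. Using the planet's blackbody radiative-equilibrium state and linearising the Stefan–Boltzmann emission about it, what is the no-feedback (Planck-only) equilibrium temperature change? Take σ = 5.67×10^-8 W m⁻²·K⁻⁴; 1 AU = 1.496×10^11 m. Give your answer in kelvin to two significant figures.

1.4 kelvin

Orbital distance: d = 9.84 AU = 1.472×10^12 m.
S = L/(4πd²) = 13.84 W m⁻².
Reference equilibrium: T_e = [S(1−α)/(4σ)]^(1/4) = 83.86 K.
ΔF = −(S/4)Δα = −(13.84/4)×(-0.056) = 0.1938 W m⁻².
Planck response: λ_P = 4σT_e³ = 4·5.67×10⁻⁸·(83.86)³ = 0.1337 W m⁻²/K.
Hence the no-feedback warming is ΔF/(4σT_e³) = 1.45 K.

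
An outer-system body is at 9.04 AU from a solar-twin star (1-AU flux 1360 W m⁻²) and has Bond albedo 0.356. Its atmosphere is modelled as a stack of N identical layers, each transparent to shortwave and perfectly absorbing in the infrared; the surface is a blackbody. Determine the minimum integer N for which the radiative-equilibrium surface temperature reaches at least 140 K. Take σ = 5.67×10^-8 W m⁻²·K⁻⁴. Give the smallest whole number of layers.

8

By the inverse-square law, S = 1360/9.04² = 16.64 W m⁻².
Top-of-atmosphere balance: σT_e⁴ = S(1−α)/4 = 2.679 W m⁻² → T_e = 82.91 K.
Since T_s⁴ = (N+1)T_e⁴, we need N ≥ (T_s/T_e)⁴ − 1 = 7.130.
Rounding up, N = 8.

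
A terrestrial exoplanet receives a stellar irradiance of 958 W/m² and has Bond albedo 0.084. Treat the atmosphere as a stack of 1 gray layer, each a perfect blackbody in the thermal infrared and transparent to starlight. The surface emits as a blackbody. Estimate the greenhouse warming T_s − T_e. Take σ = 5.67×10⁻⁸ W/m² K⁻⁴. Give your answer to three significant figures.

47.2 K

Top-of-atmosphere balance: σT_e⁴ = S(1−α)/4 = 219.4 W/m² → T_e = 249.4 K.
T_s = (N+1)^(1/4)·T_e = 296.6 K.
Warming: T_s − T_e = 47.19 K.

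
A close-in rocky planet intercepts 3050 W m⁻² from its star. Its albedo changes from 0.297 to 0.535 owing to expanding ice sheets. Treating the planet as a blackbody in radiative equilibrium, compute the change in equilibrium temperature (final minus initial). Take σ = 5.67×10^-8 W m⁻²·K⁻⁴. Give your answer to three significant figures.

-30.6 K

With α = 0.297, T₁ = 311.8 K.
With α = 0.535, T₂ = 281.2 K.
Change: 281.2 − 311.8 = -30.61 K.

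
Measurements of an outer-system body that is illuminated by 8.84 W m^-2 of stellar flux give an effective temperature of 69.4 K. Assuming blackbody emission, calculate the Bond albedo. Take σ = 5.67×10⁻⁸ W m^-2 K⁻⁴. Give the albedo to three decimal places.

0.405

Energy balance: S(1−α)/4 = σT⁴, so 1−α = 4σT⁴/S.
σT⁴ = 1.315 W m^-2, so 4σT⁴ = 5.261 W m^-2.
1−α = 5.261/8.840 = 0.5952, so α = 0.4048.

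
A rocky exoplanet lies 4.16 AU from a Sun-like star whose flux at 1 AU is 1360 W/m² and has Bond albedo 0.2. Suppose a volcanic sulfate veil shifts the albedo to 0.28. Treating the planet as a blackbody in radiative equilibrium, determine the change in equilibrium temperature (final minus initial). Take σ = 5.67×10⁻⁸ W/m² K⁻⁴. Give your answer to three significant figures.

-3.35 K

By the inverse-square law, S = 1360/4.16² = 78.59 W/m².
Before: T₁ = [78.59·0.8/(4σ)]^(1/4) = 129.0 K.
With α = 0.28, T₂ = 125.7 K.
ΔT = T₂ − T₁ = -3.354 K.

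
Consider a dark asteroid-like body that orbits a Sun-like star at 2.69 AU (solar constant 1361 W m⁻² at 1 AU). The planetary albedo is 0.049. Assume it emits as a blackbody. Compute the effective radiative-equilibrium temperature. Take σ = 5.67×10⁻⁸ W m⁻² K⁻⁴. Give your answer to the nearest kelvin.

Irradiance scales as 1/d², so S = 1361 W m⁻² × (1/2.69)² = 188.1 W m⁻².
Averaging over the sphere, the absorbed flux is S(1−α)/4 = 44.72 W m⁻².
Balancing against σT⁴: T = (44.72/5.67×10⁻⁸)^(1/4) = 167.6 K.

168 kelvin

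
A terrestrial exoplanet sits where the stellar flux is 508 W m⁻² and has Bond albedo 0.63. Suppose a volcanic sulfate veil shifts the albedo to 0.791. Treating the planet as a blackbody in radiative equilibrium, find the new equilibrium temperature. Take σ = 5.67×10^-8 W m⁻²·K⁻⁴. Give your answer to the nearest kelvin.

New equilibrium: T₂ = [(1−0.791)·508.0/(4σ)]^(1/4) = 147.1 K.

147 K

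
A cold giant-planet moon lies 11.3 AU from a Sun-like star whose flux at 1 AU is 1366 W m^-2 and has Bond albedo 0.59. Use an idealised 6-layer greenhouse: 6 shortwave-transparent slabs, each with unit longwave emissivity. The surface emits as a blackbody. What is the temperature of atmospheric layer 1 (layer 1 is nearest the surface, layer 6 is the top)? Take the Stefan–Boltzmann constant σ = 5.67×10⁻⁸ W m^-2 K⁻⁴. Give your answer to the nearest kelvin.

104 kelvin

Irradiance scales as 1/d², so S = 1366 W m^-2 × (1/11.3)² = 10.70 W m^-2.
Top-of-atmosphere balance: σT_e⁴ = S(1−α)/4 = 1.097 W m^-2 → T_e = 66.31 K.
The net upward flux σT_e⁴ is constant between every pair of levels, so T_k⁴ = (N+1−k)T_e⁴.
T_1 = (6)^(1/4)·66.31 = 103.8 K.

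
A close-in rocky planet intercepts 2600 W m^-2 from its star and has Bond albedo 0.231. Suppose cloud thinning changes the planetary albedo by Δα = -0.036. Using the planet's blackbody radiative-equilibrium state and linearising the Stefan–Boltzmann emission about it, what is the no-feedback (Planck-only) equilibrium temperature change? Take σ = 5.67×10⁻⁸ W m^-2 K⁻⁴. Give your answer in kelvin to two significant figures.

3.6 K

The baseline emission temperature is T_e = 306.4 K.
ΔF = −(S/4)Δα = −(2600/4)×(-0.036) = 23.40 W m^-2.
The Planck feedback parameter is 4σT_e³ = 6.525 W m^-2/K.
Hence the no-feedback warming is ΔF/(4σT_e³) = 3.59 K.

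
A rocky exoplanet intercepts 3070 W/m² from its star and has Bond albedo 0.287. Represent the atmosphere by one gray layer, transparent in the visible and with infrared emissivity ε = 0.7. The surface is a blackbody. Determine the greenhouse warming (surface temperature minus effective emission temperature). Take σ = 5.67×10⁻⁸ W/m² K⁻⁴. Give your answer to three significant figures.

Effective emission temperature (TOA balance): σT_e⁴ = S(1−α)/4 = 547.2 W/m² → T_e = 313.4 K.
For a single slab of emissivity ε, T_s⁴ = 2T_e⁴/(2−ε); thus T_s = 313.4·(1.538)^(1/4) = 349.1 K.
The atmosphere warms the surface by 35.64 K.

35.6 K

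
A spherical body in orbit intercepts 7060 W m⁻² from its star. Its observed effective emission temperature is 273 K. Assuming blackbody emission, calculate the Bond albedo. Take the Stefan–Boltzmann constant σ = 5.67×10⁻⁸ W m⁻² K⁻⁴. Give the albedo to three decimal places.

0.822

From σT⁴ = S(1−α)/4 we invert for α: 1−α = 4σT⁴/S.
4σT⁴ = 4·5.67×10⁻⁸·(273)⁴ = 1260 W m⁻².
1−α = 1260/7060 = 0.1784, so α = 0.8216.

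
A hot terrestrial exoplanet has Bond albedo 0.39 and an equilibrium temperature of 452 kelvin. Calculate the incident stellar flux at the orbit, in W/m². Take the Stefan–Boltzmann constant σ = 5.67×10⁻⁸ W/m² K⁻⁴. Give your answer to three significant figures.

15500 W/m²

From S(1−α)/4 = σT⁴: S = 4σT⁴/(1−α).
σT⁴ = 5.67×10⁻⁸·(452)⁴ = 2367 W/m².
So S = 4×2367/(1−0.39) = 15520 W/m².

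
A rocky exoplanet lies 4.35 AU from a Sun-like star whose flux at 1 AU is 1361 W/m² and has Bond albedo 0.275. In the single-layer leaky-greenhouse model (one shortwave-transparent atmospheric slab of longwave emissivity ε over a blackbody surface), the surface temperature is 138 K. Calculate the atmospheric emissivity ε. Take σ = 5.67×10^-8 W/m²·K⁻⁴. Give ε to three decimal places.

Flux at the orbit: S = 1361/(4.35)² = 71.92 W/m².
TOA balance gives T_e = 123.1 K.
Since (2−ε)/2 = (T_e/T_s)⁴ = 0.6340, ε = 0.7321.

0.732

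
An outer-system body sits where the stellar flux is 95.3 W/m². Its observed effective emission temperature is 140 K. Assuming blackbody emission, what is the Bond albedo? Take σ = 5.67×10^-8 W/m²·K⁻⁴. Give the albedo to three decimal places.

Rearranging the radiative balance, α = 1 − 4σT⁴/S.
σT⁴ = 21.78 W/m², so 4σT⁴ = 87.13 W/m².
Hence α = 1 − 87.13/95.30 = 0.0858.

0.086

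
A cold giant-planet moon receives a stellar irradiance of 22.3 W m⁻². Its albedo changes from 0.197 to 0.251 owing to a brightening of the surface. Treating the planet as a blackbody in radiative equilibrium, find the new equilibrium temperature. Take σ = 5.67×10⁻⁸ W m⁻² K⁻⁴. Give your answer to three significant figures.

92.6 K

T₂ = [S(1−α₂)/(4σ)]^(1/4) = [22.30·0.749/(4σ)]^(1/4) = 92.64 K.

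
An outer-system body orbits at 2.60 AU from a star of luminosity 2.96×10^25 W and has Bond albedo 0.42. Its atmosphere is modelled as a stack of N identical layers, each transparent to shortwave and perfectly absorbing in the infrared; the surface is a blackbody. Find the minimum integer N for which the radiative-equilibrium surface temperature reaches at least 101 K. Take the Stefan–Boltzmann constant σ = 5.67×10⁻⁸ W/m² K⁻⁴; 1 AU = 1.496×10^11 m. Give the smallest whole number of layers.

Orbital distance: d = 2.60 AU = 3.890×10^11 m.
Spreading L over a sphere of radius d: S = 2.96×10^25/(4π·3.89×10^11²) = 15.57 W/m².
The effective emission temperature is T_e = [S(1−α)/(4σ)]^¼ = 79.44 K.
Need (N+1)T_e⁴ ≥ T_s⁴, i.e. N+1 ≥ (101/79.44)⁴ = 2.614.
So N ≥ 1.614; the smallest integer is N = 2.

2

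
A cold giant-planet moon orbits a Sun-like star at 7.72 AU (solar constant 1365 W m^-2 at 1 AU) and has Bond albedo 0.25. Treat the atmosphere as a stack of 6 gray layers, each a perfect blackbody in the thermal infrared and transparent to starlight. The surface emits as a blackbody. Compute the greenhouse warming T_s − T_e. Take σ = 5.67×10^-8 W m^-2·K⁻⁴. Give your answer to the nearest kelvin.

58 kelvin

Irradiance scales as 1/d², so S = 1365 W m^-2 × (1/7.72)² = 22.90 W m^-2.
OLR = S(1−α)/4 = 4.294 W m^-2; the top layer radiates at T_e = 93.29 K.
Surface: T_s = (7)^¼·T_e = 151.7 K.
Warming: T_s − T_e = 58.45 K.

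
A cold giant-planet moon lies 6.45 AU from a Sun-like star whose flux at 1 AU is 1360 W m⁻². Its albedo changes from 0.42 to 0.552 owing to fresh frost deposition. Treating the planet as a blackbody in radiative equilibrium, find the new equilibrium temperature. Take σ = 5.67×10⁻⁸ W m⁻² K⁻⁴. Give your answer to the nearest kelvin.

90 kelvin

Irradiance scales as 1/d², so S = 1360 W m⁻² × (1/6.45)² = 32.69 W m⁻².
T₂ = [S(1−α₂)/(4σ)]^(1/4) = [32.69·0.448/(4σ)]^(1/4) = 89.64 K.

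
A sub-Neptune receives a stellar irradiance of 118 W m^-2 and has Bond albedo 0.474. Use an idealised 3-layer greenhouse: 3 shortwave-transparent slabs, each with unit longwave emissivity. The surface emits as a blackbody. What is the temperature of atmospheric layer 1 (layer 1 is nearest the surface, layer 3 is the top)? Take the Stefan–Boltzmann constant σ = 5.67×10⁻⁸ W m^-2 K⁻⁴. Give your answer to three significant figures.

OLR = S(1−α)/4 = 15.52 W m^-2; the top layer radiates at T_e = 128.6 K.
Each opaque layer satisfies 2T_j⁴ = T_{j−1}⁴ + T_{j+1}⁴, giving T_k⁴ = (N+1−k)T_e⁴.
T_1 = (3)^(1/4)·128.6 = 169.3 K.

169 K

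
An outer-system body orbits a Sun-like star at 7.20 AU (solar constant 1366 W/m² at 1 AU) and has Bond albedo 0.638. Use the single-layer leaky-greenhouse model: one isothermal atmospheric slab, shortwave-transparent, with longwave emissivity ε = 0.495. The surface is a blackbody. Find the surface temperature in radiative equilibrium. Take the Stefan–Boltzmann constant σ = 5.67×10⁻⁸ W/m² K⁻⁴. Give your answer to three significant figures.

By the inverse-square law, S = 1366/7.20² = 26.35 W/m².
The planet radiates to space at T_e = [S(1−α)/(4σ)]^(1/4) = 80.53 K.
Surface balance with a leaky layer gives σT_s⁴ = σT_e⁴·2/(2−ε), so T_s = T_e·[2/(2−0.495)]^(1/4) = 86.46 K.

86.5 K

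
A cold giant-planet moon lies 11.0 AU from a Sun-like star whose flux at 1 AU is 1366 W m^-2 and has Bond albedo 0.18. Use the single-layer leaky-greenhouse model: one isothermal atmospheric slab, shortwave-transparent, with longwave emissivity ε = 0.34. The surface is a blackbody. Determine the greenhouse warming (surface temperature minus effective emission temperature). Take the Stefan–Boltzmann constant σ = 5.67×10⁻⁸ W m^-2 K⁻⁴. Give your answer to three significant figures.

By the inverse-square law, S = 1366/11.0² = 11.29 W m^-2.
At the top of the atmosphere, σT_e⁴ = S(1−α)/4 = 2.314 W m^-2, giving T_e = 79.93 K.
For a single slab of emissivity ε, T_s⁴ = 2T_e⁴/(2−ε); thus T_s = 79.93·(1.205)^(1/4) = 83.74 K.
T_s − T_e = 83.74 − 79.93 = 3.811 K.

3.81 kelvin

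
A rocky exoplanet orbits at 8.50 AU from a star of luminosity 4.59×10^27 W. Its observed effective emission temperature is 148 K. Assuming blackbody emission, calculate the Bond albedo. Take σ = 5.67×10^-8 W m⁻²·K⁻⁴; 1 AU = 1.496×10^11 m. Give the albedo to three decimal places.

Orbital distance: d = 8.50 AU = 1.272×10^12 m.
S = L/(4πd²) = 225.9 W m⁻².
Rearranging the radiative balance, α = 1 − 4σT⁴/S.
4σT⁴ = 4·5.67×10⁻⁸·(148)⁴ = 108.8 W m⁻².
Hence α = 1 − 108.8/225.9 = 0.5183.

0.518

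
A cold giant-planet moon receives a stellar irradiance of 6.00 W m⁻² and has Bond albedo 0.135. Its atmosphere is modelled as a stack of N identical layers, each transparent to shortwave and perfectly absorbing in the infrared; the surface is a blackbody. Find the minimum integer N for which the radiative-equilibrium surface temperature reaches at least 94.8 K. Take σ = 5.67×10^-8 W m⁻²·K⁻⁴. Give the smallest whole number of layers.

The effective emission temperature is T_e = [S(1−α)/(4σ)]^¼ = 69.16 K.
Since T_s⁴ = (N+1)T_e⁴, we need N ≥ (T_s/T_e)⁴ − 1 = 2.529.
So N ≥ 2.529; the smallest integer is N = 3.

3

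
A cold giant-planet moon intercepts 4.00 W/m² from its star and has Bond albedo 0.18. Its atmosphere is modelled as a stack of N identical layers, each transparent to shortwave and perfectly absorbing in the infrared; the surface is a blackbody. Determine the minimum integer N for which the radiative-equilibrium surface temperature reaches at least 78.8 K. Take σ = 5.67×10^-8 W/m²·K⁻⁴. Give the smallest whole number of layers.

2

OLR = S(1−α)/4 = 0.8200 W/m²; the top layer radiates at T_e = 61.67 K.
T_s = (N+1)^(1/4)·T_e ≥ 78.8 K requires N+1 ≥ (T_s/T_e)⁴ = (78.8/61.67)⁴ = 2.666.
The minimum whole number is N = 2.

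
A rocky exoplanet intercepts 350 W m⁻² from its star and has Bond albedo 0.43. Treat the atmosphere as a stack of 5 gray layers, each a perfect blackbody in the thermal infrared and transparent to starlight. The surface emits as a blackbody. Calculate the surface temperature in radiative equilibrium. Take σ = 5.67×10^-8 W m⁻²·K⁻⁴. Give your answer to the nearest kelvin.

The effective emission temperature is T_e = [S(1−α)/(4σ)]^¼ = 172.2 K.
With N = 5 opaque layers, T_s = (N+1)^(1/4)·T_e = 6^(1/4)·172.2 = 269.5 K.

270 K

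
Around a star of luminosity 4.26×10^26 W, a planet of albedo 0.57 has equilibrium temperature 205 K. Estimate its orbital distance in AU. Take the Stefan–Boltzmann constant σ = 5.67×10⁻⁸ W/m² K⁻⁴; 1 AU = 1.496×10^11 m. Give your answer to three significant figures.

1.28 AU

Required flux: S = 4σT⁴/(1−α) = 931.5 W/m².
S = L/(4πd²) → d = √(L/4πS) = √(4.26×10^26/(4π·931.5)) = 1.908×10^11 m = 1.275 AU.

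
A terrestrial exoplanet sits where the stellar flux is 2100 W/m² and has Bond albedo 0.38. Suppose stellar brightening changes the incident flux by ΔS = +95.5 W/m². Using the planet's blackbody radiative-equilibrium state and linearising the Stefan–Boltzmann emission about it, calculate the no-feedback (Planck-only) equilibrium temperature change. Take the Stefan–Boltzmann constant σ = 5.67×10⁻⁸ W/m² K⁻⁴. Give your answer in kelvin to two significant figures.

3.1 kelvin

Reference equilibrium: T_e = [S(1−α)/(4σ)]^(1/4) = 275.3 K.
Only a fraction (1−α) is absorbed and it's spread over 4πR², so ΔF = (1−α)ΔS/4 = 14.80 W/m².
The Planck feedback parameter is 4σT_e³ = 4.730 W/m²/K.
Hence the no-feedback warming is ΔF/(4σT_e³) = 3.13 K.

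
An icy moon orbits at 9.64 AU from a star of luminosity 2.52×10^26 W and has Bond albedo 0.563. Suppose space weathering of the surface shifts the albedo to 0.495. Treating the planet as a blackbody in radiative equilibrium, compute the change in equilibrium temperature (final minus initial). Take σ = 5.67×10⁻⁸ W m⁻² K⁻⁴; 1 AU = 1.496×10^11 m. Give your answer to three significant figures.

d = 9.64 × 1.496×10^11 m = 1.442×10^12 m.
Spreading L over a sphere of radius d: S = 2.52×10^26/(4π·1.44×10^12²) = 9.642 W m⁻².
With α = 0.563, T₁ = 65.65 K.
With α = 0.495, T₂ = 68.07 K.
ΔT = T₂ − T₁ = 2.417 K.

2.42 kelvin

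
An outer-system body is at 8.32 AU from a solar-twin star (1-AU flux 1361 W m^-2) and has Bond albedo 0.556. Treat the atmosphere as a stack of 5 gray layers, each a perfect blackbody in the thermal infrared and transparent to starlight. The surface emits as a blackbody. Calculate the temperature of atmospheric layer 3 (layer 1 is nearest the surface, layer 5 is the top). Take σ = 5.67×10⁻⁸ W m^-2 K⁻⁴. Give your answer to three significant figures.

By the inverse-square law, S = 1361/8.32² = 19.66 W m^-2.
Top-of-atmosphere balance: σT_e⁴ = S(1−α)/4 = 2.182 W m^-2 → T_e = 78.77 K.
In the N-layer model, layer k (counted from the surface) has T_k = (N+1−k)^(1/4)·T_e.
With k = 3: T_3 = (5+1−3)^¼·78.77 K = 103.7 K.

104 K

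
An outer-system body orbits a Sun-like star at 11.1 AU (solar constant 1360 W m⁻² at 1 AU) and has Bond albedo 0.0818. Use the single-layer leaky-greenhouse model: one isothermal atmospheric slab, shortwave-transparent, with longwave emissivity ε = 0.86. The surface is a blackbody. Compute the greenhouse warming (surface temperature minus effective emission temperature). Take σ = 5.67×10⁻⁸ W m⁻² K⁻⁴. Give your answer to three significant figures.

By the inverse-square law, S = 1360/11.1² = 11.04 W m⁻².
At the top of the atmosphere, σT_e⁴ = S(1−α)/4 = 2.534 W m⁻², giving T_e = 81.76 K.
For a single slab of emissivity ε, T_s⁴ = 2T_e⁴/(2−ε); thus T_s = 81.76·(1.754)^(1/4) = 94.10 K.
Greenhouse warming: T_s − T_e = 12.34 K.

12.3 K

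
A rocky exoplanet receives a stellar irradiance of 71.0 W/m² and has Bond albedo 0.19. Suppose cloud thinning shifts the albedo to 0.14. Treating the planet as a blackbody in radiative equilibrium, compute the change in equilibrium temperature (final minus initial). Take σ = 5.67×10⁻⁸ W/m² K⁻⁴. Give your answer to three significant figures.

1.90 K

With α = 0.19, T₁ = 126.2 K.
After:  T₂ = [71.00·0.86/(4σ)]^(1/4) = 128.1 K.
Change: 128.1 − 126.2 = 1.904 K.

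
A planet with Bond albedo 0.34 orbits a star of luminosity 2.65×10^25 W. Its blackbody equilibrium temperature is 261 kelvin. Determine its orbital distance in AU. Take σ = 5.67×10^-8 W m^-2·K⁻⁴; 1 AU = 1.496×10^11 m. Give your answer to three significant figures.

Energy balance gives S = 4σT⁴/(1−α) = 1595 W m^-2.
S = L/(4πd²) → d = √(L/4πS) = √(2.65×10^25/(4π·1595)) = 3.637×10^10 m = 0.2431 AU.

0.243 AU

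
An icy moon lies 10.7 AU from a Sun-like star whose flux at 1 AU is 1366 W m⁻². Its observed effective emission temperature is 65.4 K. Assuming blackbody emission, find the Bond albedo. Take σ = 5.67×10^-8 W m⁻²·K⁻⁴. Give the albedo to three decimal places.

By the inverse-square law, S = 1366/10.7² = 11.93 W m⁻².
From σT⁴ = S(1−α)/4 we invert for α: 1−α = 4σT⁴/S.
4σT⁴ = 4·5.67×10⁻⁸·(65.4)⁴ = 4.149 W m⁻².
1−α = 4.149/11.93 = 0.3478, so α = 0.6522.

0.652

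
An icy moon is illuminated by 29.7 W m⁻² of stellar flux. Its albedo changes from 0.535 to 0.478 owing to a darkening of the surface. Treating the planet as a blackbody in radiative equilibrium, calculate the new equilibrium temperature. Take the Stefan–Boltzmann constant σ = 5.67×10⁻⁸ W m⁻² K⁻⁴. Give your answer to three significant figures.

90.9 kelvin

New equilibrium: T₂ = [(1−0.478)·29.70/(4σ)]^(1/4) = 90.93 K.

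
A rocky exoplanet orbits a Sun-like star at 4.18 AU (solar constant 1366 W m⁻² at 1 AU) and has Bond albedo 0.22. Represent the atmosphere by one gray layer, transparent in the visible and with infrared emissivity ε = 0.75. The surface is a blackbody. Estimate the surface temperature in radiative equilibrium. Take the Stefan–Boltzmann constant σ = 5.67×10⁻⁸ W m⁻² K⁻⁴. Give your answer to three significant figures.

By the inverse-square law, S = 1366/4.18² = 78.18 W m⁻².
At the top of the atmosphere, σT_e⁴ = S(1−α)/4 = 15.25 W m⁻², giving T_e = 128.1 K.
For a single slab of emissivity ε, T_s⁴ = 2T_e⁴/(2−ε); thus T_s = 128.1·(1.6)^(1/4) = 144.0 K.

144 K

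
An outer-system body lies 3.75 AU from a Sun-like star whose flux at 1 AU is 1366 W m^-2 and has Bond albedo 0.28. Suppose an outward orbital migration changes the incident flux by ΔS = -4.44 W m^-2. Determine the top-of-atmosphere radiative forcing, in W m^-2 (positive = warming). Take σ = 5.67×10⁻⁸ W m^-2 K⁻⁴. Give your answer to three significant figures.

-0.799 W m^-2

By the inverse-square law, S = 1366/3.75² = 97.14 W m^-2.
Only a fraction (1−α) is absorbed and it's spread over 4πR², so ΔF = (1−α)ΔS/4 = -0.7992 W m^-2.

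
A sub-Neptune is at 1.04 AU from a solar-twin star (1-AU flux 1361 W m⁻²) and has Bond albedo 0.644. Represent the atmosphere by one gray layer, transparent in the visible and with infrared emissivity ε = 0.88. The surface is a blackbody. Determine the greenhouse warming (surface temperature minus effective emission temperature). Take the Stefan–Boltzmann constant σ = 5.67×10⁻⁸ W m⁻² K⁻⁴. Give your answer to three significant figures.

By the inverse-square law, S = 1361/1.04² = 1258 W m⁻².
Effective emission temperature (TOA balance): σT_e⁴ = S(1−α)/4 = 112.0 W m⁻² → T_e = 210.8 K.
Surface balance with a leaky layer gives σT_s⁴ = σT_e⁴·2/(2−ε), so T_s = T_e·[2/(2−0.88)]^(1/4) = 243.7 K.
Greenhouse warming: T_s − T_e = 32.88 K.

32.9 K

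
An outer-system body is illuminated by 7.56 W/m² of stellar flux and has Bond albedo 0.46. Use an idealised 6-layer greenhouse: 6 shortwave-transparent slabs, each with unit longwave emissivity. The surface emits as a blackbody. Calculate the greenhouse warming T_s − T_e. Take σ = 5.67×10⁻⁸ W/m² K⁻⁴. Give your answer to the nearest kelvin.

OLR = S(1−α)/4 = 1.021 W/m²; the top layer radiates at T_e = 65.14 K.
Surface: T_s = (7)^¼·T_e = 105.9 K.
So the greenhouse effect raises the surface by 105.9 − 65.14 = 40.81 K.

41 kelvin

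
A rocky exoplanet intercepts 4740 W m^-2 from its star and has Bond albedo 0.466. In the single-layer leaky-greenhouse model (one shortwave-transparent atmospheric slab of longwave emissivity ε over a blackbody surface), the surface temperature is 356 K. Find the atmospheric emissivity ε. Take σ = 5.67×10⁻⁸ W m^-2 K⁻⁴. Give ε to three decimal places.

0.610

TOA balance gives T_e = 325.0 K.
T_s⁴ = T_e⁴·2/(2−ε) → ε = 2 − 2(T_e/T_s)⁴ = 2 − 2·(325.0/356)⁴ = 0.6103.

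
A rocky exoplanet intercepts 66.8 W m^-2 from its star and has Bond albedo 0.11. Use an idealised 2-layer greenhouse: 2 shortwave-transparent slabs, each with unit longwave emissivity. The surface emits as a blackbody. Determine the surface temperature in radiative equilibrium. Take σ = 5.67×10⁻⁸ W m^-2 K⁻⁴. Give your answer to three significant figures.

The effective emission temperature is T_e = [S(1−α)/(4σ)]^¼ = 127.2 K.
For an N-layer opaque stack, T_s⁴ = (N+1)T_e⁴, hence T_s = (3)^(1/4)×127.2 K = 167.5 K.

167 K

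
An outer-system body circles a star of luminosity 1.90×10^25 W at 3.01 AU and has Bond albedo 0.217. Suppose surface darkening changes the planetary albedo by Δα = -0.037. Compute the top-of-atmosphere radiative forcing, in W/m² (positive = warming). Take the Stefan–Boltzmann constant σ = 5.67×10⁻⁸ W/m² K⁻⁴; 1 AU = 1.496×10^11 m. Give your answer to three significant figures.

d = 3.01 × 1.496×10^11 m = 4.503×10^11 m.
Flux at the orbit: S = L/(4πd²) = 1.90×10^25/(4π·(4.50×10^11)²) = 7.457 W/m².
ΔF = −(S/4)Δα = −(7.457/4)×(-0.037) = 0.06897 W/m².

0.0690 W/m²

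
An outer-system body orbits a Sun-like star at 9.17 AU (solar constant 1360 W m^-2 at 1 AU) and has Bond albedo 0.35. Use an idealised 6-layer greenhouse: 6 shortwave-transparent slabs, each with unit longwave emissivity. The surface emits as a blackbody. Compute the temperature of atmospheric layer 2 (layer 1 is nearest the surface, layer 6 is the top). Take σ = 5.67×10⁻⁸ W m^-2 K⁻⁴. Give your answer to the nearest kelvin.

123 K

Flux at the orbit: S = 1360/(9.17)² = 16.17 W m^-2.
Top-of-atmosphere balance: σT_e⁴ = S(1−α)/4 = 2.628 W m^-2 → T_e = 82.51 K.
In the N-layer model, layer k (counted from the surface) has T_k = (N+1−k)^(1/4)·T_e.
With k = 2: T_2 = (6+1−2)^¼·82.51 K = 123.4 K.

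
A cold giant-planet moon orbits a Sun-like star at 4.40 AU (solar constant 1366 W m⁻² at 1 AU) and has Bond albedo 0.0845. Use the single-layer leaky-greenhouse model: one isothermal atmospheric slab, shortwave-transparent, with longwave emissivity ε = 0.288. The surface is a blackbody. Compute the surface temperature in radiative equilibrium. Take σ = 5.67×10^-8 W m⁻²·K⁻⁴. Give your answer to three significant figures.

135 K

Flux at the orbit: S = 1366/(4.40)² = 70.56 W m⁻².
Effective emission temperature (TOA balance): σT_e⁴ = S(1−α)/4 = 16.15 W m⁻² → T_e = 129.9 K.
The surface balance (absorbed SW + ε·downward IR = σT_s⁴) with T_a⁴ = T_s⁴/2 reduces to T_s = T_e·[2/(2−ε)]^¼ = 135.1 K.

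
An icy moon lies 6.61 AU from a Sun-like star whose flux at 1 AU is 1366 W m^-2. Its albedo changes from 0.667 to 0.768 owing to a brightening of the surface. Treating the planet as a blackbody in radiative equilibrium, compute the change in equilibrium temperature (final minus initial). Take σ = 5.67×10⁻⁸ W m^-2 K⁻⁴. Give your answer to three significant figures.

Irradiance scales as 1/d², so S = 1366 W m^-2 × (1/6.61)² = 31.26 W m^-2.
Initial: T₁ = [S(1−0.667)/(4σ)]^(1/4) = 82.31 K.
After:  T₂ = [31.26·0.232/(4σ)]^(1/4) = 75.20 K.
Change: 75.20 − 82.31 = -7.111 K.

-7.11 K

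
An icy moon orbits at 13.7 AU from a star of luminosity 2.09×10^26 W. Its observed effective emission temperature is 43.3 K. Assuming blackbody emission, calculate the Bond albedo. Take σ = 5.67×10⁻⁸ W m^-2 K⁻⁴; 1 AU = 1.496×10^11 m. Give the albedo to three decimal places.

Orbital distance: d = 13.7 AU = 2.050×10^12 m.
Flux at the orbit: S = L/(4πd²) = 2.09×10^26/(4π·(2.05×10^12)²) = 3.959 W m^-2.
Energy balance: S(1−α)/4 = σT⁴, so 1−α = 4σT⁴/S.
σT⁴ = 0.1993 W m^-2, so 4σT⁴ = 0.7973 W m^-2.
Hence α = 1 − 0.7973/3.959 = 0.7986.

0.799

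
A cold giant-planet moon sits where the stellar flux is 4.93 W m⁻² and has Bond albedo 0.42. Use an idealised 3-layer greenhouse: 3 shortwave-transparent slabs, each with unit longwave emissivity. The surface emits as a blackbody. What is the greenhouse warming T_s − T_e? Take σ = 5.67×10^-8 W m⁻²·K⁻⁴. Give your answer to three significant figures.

The effective emission temperature is T_e = [S(1−α)/(4σ)]^¼ = 59.59 K.
T_s = (N+1)^(1/4)·T_e = 84.27 K.
So the greenhouse effect raises the surface by 84.27 − 59.59 = 24.68 K.

24.7 K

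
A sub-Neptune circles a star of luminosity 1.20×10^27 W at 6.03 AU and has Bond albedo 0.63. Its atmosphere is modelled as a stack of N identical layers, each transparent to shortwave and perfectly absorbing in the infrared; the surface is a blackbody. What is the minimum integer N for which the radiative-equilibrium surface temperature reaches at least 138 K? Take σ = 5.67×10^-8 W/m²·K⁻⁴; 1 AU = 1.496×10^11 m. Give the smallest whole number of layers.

d = 6.03 × 1.496×10^11 m = 9.021×10^11 m.
Flux at the orbit: S = L/(4πd²) = 1.20×10^27/(4π·(9.02×10^11)²) = 117.3 W/m².
Top-of-atmosphere balance: σT_e⁴ = S(1−α)/4 = 10.85 W/m² → T_e = 117.6 K.
T_s = (N+1)^(1/4)·T_e ≥ 138 K requires N+1 ≥ (T_s/T_e)⁴ = (138/117.6)⁴ = 1.894.
So N ≥ 0.894; the smallest integer is N = 1.

1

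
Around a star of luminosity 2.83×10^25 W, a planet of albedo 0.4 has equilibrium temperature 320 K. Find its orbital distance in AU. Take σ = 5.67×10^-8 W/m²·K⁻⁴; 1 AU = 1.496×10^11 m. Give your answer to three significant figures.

Required flux: S = 4σT⁴/(1−α) = 3964 W/m².
From L = 4πd²S, d = √(2.83×10^25/(4π·3964)) = 2.384×10^10 m = 0.1593 AU.

0.159 AU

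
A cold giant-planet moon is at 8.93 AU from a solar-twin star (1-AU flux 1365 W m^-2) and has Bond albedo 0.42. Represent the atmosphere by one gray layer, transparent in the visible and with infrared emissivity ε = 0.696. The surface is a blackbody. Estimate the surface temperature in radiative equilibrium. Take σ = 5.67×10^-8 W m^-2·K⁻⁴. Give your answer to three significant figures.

90.5 K

Flux at the orbit: S = 1365/(8.93)² = 17.12 W m^-2.
At the top of the atmosphere, σT_e⁴ = S(1−α)/4 = 2.482 W m^-2, giving T_e = 81.34 K.
The surface balance (absorbed SW + ε·downward IR = σT_s⁴) with T_a⁴ = T_s⁴/2 reduces to T_s = T_e·[2/(2−ε)]^¼ = 90.52 K.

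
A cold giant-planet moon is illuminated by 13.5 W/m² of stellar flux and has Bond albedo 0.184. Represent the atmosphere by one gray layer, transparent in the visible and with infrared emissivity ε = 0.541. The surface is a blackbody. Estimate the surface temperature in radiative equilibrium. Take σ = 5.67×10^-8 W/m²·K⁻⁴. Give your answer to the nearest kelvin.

90 K

At the top of the atmosphere, σT_e⁴ = S(1−α)/4 = 2.754 W/m², giving T_e = 83.48 K.
The surface balance (absorbed SW + ε·downward IR = σT_s⁴) with T_a⁴ = T_s⁴/2 reduces to T_s = T_e·[2/(2−ε)]^¼ = 90.33 K.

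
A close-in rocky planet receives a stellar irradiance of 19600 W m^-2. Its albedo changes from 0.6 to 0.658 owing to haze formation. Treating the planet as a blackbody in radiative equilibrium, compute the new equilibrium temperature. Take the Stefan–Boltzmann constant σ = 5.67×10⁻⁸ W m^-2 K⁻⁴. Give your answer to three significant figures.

T₂ = [S(1−α₂)/(4σ)]^(1/4) = [19600·0.342/(4σ)]^(1/4) = 414.6 K.

415 K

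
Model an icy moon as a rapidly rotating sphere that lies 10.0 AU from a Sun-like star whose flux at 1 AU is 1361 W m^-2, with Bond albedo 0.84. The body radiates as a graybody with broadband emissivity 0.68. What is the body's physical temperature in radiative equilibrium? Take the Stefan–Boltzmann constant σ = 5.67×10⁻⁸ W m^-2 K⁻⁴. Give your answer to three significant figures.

61.3 kelvin

Irradiance scales as 1/d², so S = 1361 W m^-2 × (1/10.0)² = 13.61 W m^-2.
The planet absorbs (1−α)S over its disc πR² and re-emits over 4πR², so the mean absorbed flux is (1−0.84)·13.61/4 = 0.5444 W m^-2.
Radiative balance εσT⁴ = 0.5444 gives T = [0.5444/(0.68·σ)]^(1/4) = 61.30 K.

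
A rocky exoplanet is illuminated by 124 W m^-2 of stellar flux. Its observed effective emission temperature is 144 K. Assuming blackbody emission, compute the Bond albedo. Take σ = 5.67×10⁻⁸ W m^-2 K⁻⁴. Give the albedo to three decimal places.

0.214

Energy balance: S(1−α)/4 = σT⁴, so 1−α = 4σT⁴/S.
σT⁴ = 24.38 W m^-2, so 4σT⁴ = 97.52 W m^-2.
1−α = 97.52/124.0 = 0.7865, so α = 0.2135.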